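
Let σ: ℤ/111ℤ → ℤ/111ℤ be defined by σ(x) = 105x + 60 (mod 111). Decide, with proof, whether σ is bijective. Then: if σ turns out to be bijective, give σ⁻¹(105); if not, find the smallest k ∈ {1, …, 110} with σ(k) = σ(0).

We have gcd(105, 111) = 3 > 1. Taking s = 0 and t = 37: σ(0) = 60 and σ(37) = 105·37 + 60 = 3945 ≡ 60 (mod 111).
So σ(0) = σ(37) while 0 ≠ 37, so σ is not injective, hence not bijective.
Since σ is not bijective, we find the least positive k with σ(k) = σ(0): this means 105k ≡ 0 (mod 111), i.e. 111 ∣ 105k. Since gcd(105, 111) = 3, dividing through by 3 this holds exactly when 37 ∣ 35k, and as gcd(35, 37) = 1, exactly when 37 ∣ k.
The smallest positive such k is 37.

37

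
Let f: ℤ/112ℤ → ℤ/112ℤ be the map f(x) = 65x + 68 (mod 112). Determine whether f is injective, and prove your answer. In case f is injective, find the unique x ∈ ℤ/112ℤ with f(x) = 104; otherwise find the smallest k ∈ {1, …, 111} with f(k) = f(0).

If f(s) = f(t), then 65s ≡ 65t (mod 112). Because gcd(65, 112) = 1, we may cancel 65 to get s ≡ t (mod 112).
Hence f is injective.
We now compute 65⁻¹ mod 112 explicitly. Euclid's algorithm: 112 = 1·65 + 47, 65 = 1·47 + 18, 47 = 2·18 + 11, 18 = 1·11 + 7, 11 = 1·7 + 4, 7 = 1·4 + 3, 4 = 1·3 + 1; back-substituting gives 1 = 81·65 − 47·112, so 65⁻¹ ≡ 81 (mod 112).
Since f is injective, we compute f⁻¹(104): solve 65x + 68 ≡ 104 (mod 112), i.e. 65x ≡ 36 (mod 112).
Multiplying by 65⁻¹ = 81 gives x ≡ 81·36 = 2916 = 26·112 + 4 ≡ 4 (mod 112).
Check: f(4) = 65·4 + 68 = 328 = 2·112 + 104 ≡ 104 (mod 112).

4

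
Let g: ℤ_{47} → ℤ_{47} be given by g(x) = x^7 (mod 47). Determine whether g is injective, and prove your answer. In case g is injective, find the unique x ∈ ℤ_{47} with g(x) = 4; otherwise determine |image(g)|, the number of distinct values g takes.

6

Since 47 is prime, the nonzero elements of ℤ_{47} form a cyclic group of order 46.
As gcd(7, 46) = 1, raising to the 7th power is a bijection on this group: if s^7 ≡ t^7 then (st^{−1})^7 = 1, and the only element of order dividing gcd(7, 46) = 1 is 1, so s = t.
With g(0) = 0 this makes g injective on all of ℤ_{47}, hence bijective (finite equal-size domain and codomain). In particular g is injective.
Since g is injective, we find the preimage of 4. The inverse of x ↦ x^7 on (ℤ_{47})^× is x ↦ x^33, because 7·33 = 231 = 5·46 + 1 ≡ 1 (mod 46) and x^{46} = 1 for x ≠ 0 (Fermat). So g⁻¹(4) = 4^33 mod 47.
Repeated squaring mod 47: 4^1 ≡ 4, 4^2 ≡ 4² = 16, 4^4 ≡ 16² = 256 ≡ 21, 4^8 ≡ 21² = 441 ≡ 18, 4^16 ≡ 18² = 324 ≡ 42, 4^32 ≡ 42² = 1764 ≡ 25. Since 33 = 32 + 1, 4^33 ≡ 25·4: 25·4 = 100 ≡ 6. So 4^33 ≡ 6 (mod 47).
Hence g⁻¹(4) = 6.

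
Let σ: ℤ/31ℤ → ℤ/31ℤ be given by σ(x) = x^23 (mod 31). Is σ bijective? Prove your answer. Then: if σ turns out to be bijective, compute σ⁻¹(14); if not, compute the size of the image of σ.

10

Since 31 is prime, the nonzero elements of ℤ/31ℤ form a cyclic group of order 30.
As gcd(23, 30) = 1, raising to the 23rd power is a bijection on this group: if u^23 ≡ v^23 then (uv^{−1})^23 = 1, and the only element of order dividing gcd(23, 30) = 1 is 1, so u = v.
With σ(0) = 0 this makes σ injective on all of ℤ/31ℤ, hence bijective (finite equal-size domain and codomain). In particular σ is bijective.
Since σ is bijective, we find the preimage of 14. The inverse of x ↦ x^23 on (ℤ/31ℤ)^× is x ↦ x^17, because 23·17 = 391 = 13·30 + 1 ≡ 1 (mod 30) and x^{30} = 1 for x ≠ 0 (Fermat). So σ⁻¹(14) = 14^17 mod 31.
Repeated squaring mod 31: 14^1 ≡ 14, 14^2 ≡ 14² = 196 ≡ 10, 14^4 ≡ 10² = 100 ≡ 7, 14^8 ≡ 7² = 49 ≡ 18, 14^16 ≡ 18² = 324 ≡ 14. Since 17 = 16 + 1, 14^17 ≡ 14·14: 14·14 = 196 ≡ 10. So 14^17 ≡ 10 (mod 31).
Hence σ⁻¹(14) = 10.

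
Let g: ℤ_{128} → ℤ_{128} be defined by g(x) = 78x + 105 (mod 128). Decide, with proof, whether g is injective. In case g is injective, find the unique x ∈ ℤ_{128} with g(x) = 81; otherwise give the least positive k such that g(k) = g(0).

64

We have gcd(78, 128) = 2 > 1. Taking u = 0 and v = 64: g(0) = 105 and g(64) = 78·64 + 105 = 5097 ≡ 105 (mod 128).
So g(0) = g(64) while 0 ≠ 64, thus g is not injective.
Since g is not injective, we find the least positive k with g(k) = g(0): this means 78k ≡ 0 (mod 128), i.e. 128 ∣ 78k. Since gcd(78, 128) = 2, dividing through by 2 this holds exactly when 64 ∣ 39k, and as gcd(39, 64) = 1, exactly when 64 ∣ k.
The smallest positive such k is 64.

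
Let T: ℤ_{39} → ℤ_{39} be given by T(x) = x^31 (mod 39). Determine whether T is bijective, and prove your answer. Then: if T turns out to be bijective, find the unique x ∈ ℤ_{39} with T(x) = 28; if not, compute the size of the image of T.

Computing x^31 mod 39 for each x (by repeated squaring, reducing mod 39 at every step), the values T(0), T(1), …, T(38) are: 0, 1, 11, 3, 4, 8, 33, 19, 5, 9, 10, 2, 12, 13, 14, 24, 16, 17, 21, 7, 32, 18, 22, 23, 15, 25, 26, 27, 37, 29, 30, 34, 20, 6, 31, 35, 36, 28, 38.
Every element of ℤ_{39} appears exactly once in this list, so T is a bijection, and in particular bijective.
Since T is bijective, we read off the preimage of 28 from the same table: T(37) = 28, so T⁻¹(28) = 37.

37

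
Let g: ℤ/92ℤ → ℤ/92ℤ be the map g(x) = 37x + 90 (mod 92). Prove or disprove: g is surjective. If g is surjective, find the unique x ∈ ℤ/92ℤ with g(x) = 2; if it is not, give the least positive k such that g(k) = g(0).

Recall that g is surjective if every y in the codomain equals g(x) for some x in the domain.
Since gcd(37, 92) = 1, 37 is invertible modulo 92. Euclid's algorithm: 92 = 2·37 + 18, 37 = 2·18 + 1; back-substituting gives 1 = 5·37 − 2·92, so 37⁻¹ ≡ 5 (mod 92).
For any y ∈ ℤ/92ℤ, x = 5(y − 90) mod 92 satisfies g(x) = 37·5(y − 90) + 90 ≡ y (since 37·5 ≡ 1 mod 92). So every y has a preimage.
Hence g is surjective.
Since g is surjective, we find g⁻¹(2): we need 37x ≡ 2 − 90 ≡ 4 (mod 92). Using 37⁻¹ = 5: x ≡ 5·4 = 20, so x = 20.
Check: g(20) = 37·20 + 90 = 830 = 9·92 + 2 ≡ 2 (mod 92).

20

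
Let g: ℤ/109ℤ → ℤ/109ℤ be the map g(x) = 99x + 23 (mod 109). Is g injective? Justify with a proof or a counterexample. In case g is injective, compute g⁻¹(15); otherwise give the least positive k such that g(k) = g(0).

Suppose g(a) = g(b) in ℤ/109ℤ. Then 99a + 23 ≡ 99b + 23 (mod 109), thus 99(a − b) ≡ 0 (mod 109).
Since gcd(99, 109) = 1, 99 is invertible modulo 109, thus a − b ≡ 0 (mod 109), i.e. a = b.
Hence g is injective.
We now compute 99⁻¹ mod 109 explicitly. Euclid's algorithm: 109 = 1·99 + 10, 99 = 9·10 + 9, 10 = 1·9 + 1; back-substituting gives 1 = 98·99 − 89·109, so 99⁻¹ ≡ 98 (mod 109).
Since g is injective, we compute g⁻¹(15): solve 99x + 23 ≡ 15 (mod 109), i.e. 99x ≡ 101 (mod 109).
Multiplying by 99⁻¹ = 98 gives x ≡ 98·101 = 9898 = 90·109 + 88 ≡ 88 (mod 109).
Check: g(88) = 99·88 + 23 = 8735 = 80·109 + 15 ≡ 15 (mod 109).

88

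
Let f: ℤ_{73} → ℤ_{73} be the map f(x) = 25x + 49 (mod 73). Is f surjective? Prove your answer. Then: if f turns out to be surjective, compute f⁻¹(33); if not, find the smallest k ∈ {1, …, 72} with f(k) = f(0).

Since gcd(25, 73) = 1, 25 is invertible modulo 73. Euclid's algorithm: 73 = 2·25 + 23, 25 = 1·23 + 2, 23 = 11·2 + 1; back-substituting gives 1 = 38·25 − 13·73, so 25⁻¹ ≡ 38 (mod 73).
Then y ↦ 38(y − 49) is a two-sided inverse to f, so every y ∈ ℤ_{73} has a preimage.
So f is surjective.
Since f is surjective, we compute f⁻¹(33): solve 25x + 49 ≡ 33 (mod 73), i.e. 25x ≡ 57 (mod 73).
Multiplying by 25⁻¹ = 38 gives x ≡ 38·57 = 2166 = 29·73 + 49 ≡ 49 (mod 73).
Check: f(49) = 25·49 + 49 = 1274 = 17·73 + 33 ≡ 33 (mod 73).

49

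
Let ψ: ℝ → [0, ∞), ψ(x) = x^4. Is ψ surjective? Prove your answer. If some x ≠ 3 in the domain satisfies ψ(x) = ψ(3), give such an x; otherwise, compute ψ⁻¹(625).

-3

For any y ∈ [0, ∞), x = y^{1/4} ∈ ℝ satisfies x^4 = y, so ψ is surjective.
For the follow-up, such an x exists: taking x = −3 ∈ ℝ gives ψ(−3) = 81 = ψ(3) with −3 ≠ 3.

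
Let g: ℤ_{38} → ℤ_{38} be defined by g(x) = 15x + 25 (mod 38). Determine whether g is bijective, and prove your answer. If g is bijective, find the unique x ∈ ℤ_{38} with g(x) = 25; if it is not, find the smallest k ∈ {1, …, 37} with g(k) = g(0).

0

If g(x_1) = g(x_2), then 15x_1 ≡ 15x_2 (mod 38). Because gcd(15, 38) = 1, we may cancel 15 to get x_1 ≡ x_2 (mod 38).
We now compute 15⁻¹ mod 38 explicitly. Euclid's algorithm: 38 = 2·15 + 8, 15 = 1·8 + 7, 8 = 1·7 + 1; back-substituting gives 1 = 33·15 − 13·38, so 15⁻¹ ≡ 33 (mod 38).
Then y ↦ 33(y − 25) is a two-sided inverse to g, so every y ∈ ℤ_{38} has a preimage.
So g is bijective.
Since g is bijective, we compute g⁻¹(25): solve 15x + 25 ≡ 25 (mod 38), i.e. 15x ≡ 0 (mod 38).
Multiplying by 15⁻¹ = 33 gives x ≡ 33·0 = 0 ≡ 0 (mod 38).
Check: g(0) = 15·0 + 25 = 25 ≡ 25 (mod 38).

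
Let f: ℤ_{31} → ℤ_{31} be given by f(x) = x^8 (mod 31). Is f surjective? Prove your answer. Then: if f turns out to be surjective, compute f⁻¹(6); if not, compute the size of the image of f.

16

f(15): Repeated squaring mod 31: 15^1 ≡ 15, 15^2 ≡ 15² = 225 ≡ 8, 15^4 ≡ 8² = 64 ≡ 2, 15^8 ≡ 2² = 4. So 15^8 ≡ 4 (mod 31).
f(16): Repeated squaring mod 31: 16^1 ≡ 16, 16^2 ≡ 16² = 256 ≡ 8, 16^4 ≡ 8² = 64 ≡ 2, 16^8 ≡ 2² = 4. So 16^8 ≡ 4 (mod 31).
So f(15) = f(16) = 4 while 15 ≠ 16, therefore f is not injective.
A non-injective map from the 31-element set ℤ_{31} to itself takes at most 30 distinct values, so it cannot be surjective. Thus f is not surjective.
Since f is not surjective, we determine |image(f)|. Computing x^8 mod 31 for each x (by repeated squaring, reducing mod 31 at every step), the values f(0), f(1), …, f(30) are: 0, 1, 8, 20, 2, 25, 5, 10, 16, 28, 14, 19, 9, 7, 18, 4, 4, 18, 7, 9, 19, 14, 28, 16, 10, 5, 25, 2, 20, 8, 1.
The distinct values are {0, 1, 2, 4, 5, 7, 8, 9, 10, 14, 16, 18, 19, 20, 25, 28}; there are 16 of them.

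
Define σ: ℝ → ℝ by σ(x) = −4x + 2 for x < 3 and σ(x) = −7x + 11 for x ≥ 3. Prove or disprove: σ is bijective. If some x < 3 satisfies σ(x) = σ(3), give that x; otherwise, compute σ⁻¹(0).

1/2

Both pieces are strictly decreasing (slopes −4 and −7), so each is injective on its own interval.
The left piece maps (−∞, 3) onto (−10, ∞); the right piece maps [3, ∞) onto (−∞, −10].
Since −10 = −10, the images partition ℝ: σ is injective and surjective, hence bijective.
Because the two images are disjoint, no x < 3 has σ(x) = σ(3), so we compute σ⁻¹(0): 0 lies in (−10, ∞), so solve −4x + 2 = 0: x = (0 − 2)/(−4) = 1/2.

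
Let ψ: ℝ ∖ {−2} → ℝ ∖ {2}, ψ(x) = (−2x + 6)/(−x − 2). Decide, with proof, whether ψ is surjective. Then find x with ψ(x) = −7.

For any y ≠ 2, solving y(−x − 2) = −2x + 6 for x gives a well-defined x ≠ −2. So ψ is surjective.
Solving ψ(x) = −7: cross-multiplying gives −2x + 6 = −7(−x − 2), which rearranges to −9x = 8, so x = −8/9.

-8/9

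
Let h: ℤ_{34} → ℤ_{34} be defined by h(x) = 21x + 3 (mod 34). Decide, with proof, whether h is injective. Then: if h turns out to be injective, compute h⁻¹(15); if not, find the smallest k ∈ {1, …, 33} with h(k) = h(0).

By definition, h is injective if h(x_1) = h(x_2) implies x_1 = x_2.
Suppose h(x_1) = h(x_2) in ℤ_{34}. Then 21x_1 + 3 ≡ 21x_2 + 3 (mod 34), thus 21(x_1 − x_2) ≡ 0 (mod 34).
Since gcd(21, 34) = 1, 21 is invertible modulo 34, therefore x_1 − x_2 ≡ 0 (mod 34), i.e. x_1 = x_2.
Thus h is injective.
We now compute 21⁻¹ mod 34 explicitly. Euclid's algorithm: 34 = 1·21 + 13, 21 = 1·13 + 8, 13 = 1·8 + 5, 8 = 1·5 + 3, 5 = 1·3 + 2, 3 = 1·2 + 1; back-substituting gives 1 = 13·21 − 8·34, so 21⁻¹ ≡ 13 (mod 34).
Since h is injective, we compute h⁻¹(15): solve 21x + 3 ≡ 15 (mod 34), i.e. 21x ≡ 12 (mod 34).
Multiplying by 21⁻¹ = 13 gives x ≡ 13·12 = 156 = 4·34 + 20 ≡ 20 (mod 34).
Check: h(20) = 21·20 + 3 = 423 = 12·34 + 15 ≡ 15 (mod 34).

20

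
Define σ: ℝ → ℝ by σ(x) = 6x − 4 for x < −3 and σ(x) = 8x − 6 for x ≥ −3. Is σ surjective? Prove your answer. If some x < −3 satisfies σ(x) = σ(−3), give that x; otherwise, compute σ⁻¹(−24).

Both pieces are strictly increasing (slopes 6 and 8), so each is injective on its own interval.
The left piece maps (−∞, −3) onto (−∞, −22); the right piece maps [−3, ∞) onto [−30, ∞).
The union (−∞, −22) ∪ [−30, ∞) covers ℝ, so σ is surjective.
For the follow-up: the images overlap, so an x < −3 with σ(x) = σ(−3) exists. σ(−3) = −30; solving 6x − 4 = −30 for x < −3 gives x = (−30 + 4)/6 = −13/3.

-13/3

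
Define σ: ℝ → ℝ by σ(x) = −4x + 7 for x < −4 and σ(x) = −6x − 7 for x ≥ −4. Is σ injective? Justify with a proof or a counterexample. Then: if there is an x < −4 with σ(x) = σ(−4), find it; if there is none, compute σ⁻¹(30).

-23/4

Both pieces are strictly decreasing (slopes −4 and −6), so each is injective on its own interval.
The left piece maps (−∞, −4) onto (23, ∞); the right piece maps [−4, ∞) onto (−∞, 17].
These images are disjoint, so no value is attained by both pieces. Thus σ is injective.
Because the two images are disjoint, no x < −4 has σ(x) = σ(−4), so we compute σ⁻¹(30): 30 lies in (23, ∞), so solve −4x + 7 = 30: x = (30 − 7)/(−4) = −23/4.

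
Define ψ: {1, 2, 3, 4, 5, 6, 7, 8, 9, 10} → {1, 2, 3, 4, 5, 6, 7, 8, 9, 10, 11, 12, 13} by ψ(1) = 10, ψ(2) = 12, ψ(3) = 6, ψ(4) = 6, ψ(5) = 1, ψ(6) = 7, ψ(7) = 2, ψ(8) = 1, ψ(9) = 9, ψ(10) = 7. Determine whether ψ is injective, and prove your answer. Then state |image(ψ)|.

ψ(3) = 6 = ψ(4) with 3 ≠ 4, so ψ is not injective.
The image of ψ is {1, 2, 6, 7, 9, 10, 12}, which has 7 elements.

7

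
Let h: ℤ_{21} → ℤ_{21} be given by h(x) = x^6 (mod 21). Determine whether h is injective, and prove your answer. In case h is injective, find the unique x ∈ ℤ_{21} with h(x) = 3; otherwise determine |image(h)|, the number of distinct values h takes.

h(1) = 1^6 = 1.
h(2): Repeated squaring mod 21: 2^1 ≡ 2, 2^2 ≡ 2² = 4, 2^4 ≡ 4² = 16. Since 6 = 4 + 2, 2^6 ≡ 16·4: 16·4 = 64 ≡ 1. So 2^6 ≡ 1 (mod 21).
So h(1) = h(2) = 1 while 1 ≠ 2, so h is not injective.
Since h is not injective, we determine |image(h)|. Computing x^6 mod 21 for each x (by repeated squaring, reducing mod 21 at every step), the values h(0), h(1), …, h(20) are: 0, 1, 1, 15, 1, 1, 15, 7, 1, 15, 1, 1, 15, 1, 7, 15, 1, 1, 15, 1, 1.
The distinct values are {0, 1, 7, 15}; there are 4 of them.

4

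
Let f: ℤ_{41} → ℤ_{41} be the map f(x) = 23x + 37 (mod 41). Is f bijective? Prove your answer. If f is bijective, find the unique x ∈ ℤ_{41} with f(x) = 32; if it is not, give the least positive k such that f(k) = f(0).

39

Suppose f(u) = f(v) in ℤ_{41}. Then 23u + 37 ≡ 23v + 37 (mod 41), therefore 23(u − v) ≡ 0 (mod 41).
Since gcd(23, 41) = 1, 23 is invertible modulo 41, therefore u − v ≡ 0 (mod 41), i.e. u = v.
We now compute 23⁻¹ mod 41 explicitly. Euclid's algorithm: 41 = 1·23 + 18, 23 = 1·18 + 5, 18 = 3·5 + 3, 5 = 1·3 + 2, 3 = 1·2 + 1; back-substituting gives 1 = 25·23 − 14·41, so 23⁻¹ ≡ 25 (mod 41).
Then y ↦ 25(y − 37) is a two-sided inverse to f, so every y ∈ ℤ_{41} has a preimage.
Thus f is bijective.
Since f is bijective, we find f⁻¹(32): we need 23x ≡ 32 − 37 ≡ 36 (mod 41). Using 23⁻¹ = 25: x ≡ 25·36 = 900 = 21·41 + 39, so x = 39.
Check: f(39) = 23·39 + 37 = 934 = 22·41 + 32 ≡ 32 (mod 41).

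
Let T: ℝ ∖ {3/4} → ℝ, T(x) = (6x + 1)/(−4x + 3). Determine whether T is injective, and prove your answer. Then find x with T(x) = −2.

7/2

Suppose T(a) = T(b). Cross-multiplying: (6a + 1)(−4b + 3) = (6b + 1)(−4a + 3).
Expanding both sides and cancelling the symmetric terms leaves 22·(a − b) = 0. Since 22 ≠ 0, a = b. Therefore T is injective.
Solving T(x) = −2: cross-multiplying gives 6x + 1 = −2(−4x + 3), which rearranges to −2x = −7, so x = 7/2.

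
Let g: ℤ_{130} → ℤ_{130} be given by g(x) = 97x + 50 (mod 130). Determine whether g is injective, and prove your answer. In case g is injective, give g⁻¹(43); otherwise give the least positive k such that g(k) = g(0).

Recall: injectivity means: for all x_1, x_2 in the domain, g(x_1) = g(x_2) implies x_1 = x_2.
Suppose g(x_1) = g(x_2) in ℤ_{130}. Then 97x_1 + 50 ≡ 97x_2 + 50 (mod 130), therefore 97(x_1 − x_2) ≡ 0 (mod 130).
Since gcd(97, 130) = 1, 97 is invertible modulo 130, so x_1 − x_2 ≡ 0 (mod 130), i.e. x_1 = x_2.
Thus g is injective.
We now compute 97⁻¹ mod 130 explicitly. Euclid's algorithm: 130 = 1·97 + 33, 97 = 2·33 + 31, 33 = 1·31 + 2, 31 = 15·2 + 1; back-substituting gives 1 = 63·97 − 47·130, so 97⁻¹ ≡ 63 (mod 130).
Since g is injective, we compute g⁻¹(43): solve 97x + 50 ≡ 43 (mod 130), i.e. 97x ≡ 123 (mod 130).
Multiplying by 97⁻¹ = 63 gives x ≡ 63·123 = 7749 = 59·130 + 79 ≡ 79 (mod 130).
Check: g(79) = 97·79 + 50 = 7713 = 59·130 + 43 ≡ 43 (mod 130).

79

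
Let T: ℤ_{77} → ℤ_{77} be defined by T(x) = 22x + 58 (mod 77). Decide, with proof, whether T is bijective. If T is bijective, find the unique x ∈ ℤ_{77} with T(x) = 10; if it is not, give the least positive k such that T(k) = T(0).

7

Recall: injectivity means: for all s, t in the domain, T(s) = T(t) implies s = t.
We have gcd(22, 77) = 11 > 1. Taking s = 0 and t = 7: T(0) = 58 and T(7) = 22·7 + 58 = 212 ≡ 58 (mod 77).
So T(0) = T(7) while 0 ≠ 7, therefore T is not injective, hence not bijective.
Since T is not bijective, we find the least positive k with T(k) = T(0): this means 22k ≡ 0 (mod 77), i.e. 77 ∣ 22k. Since gcd(22, 77) = 11, dividing through by 11 this holds exactly when 7 ∣ 2k, and as gcd(2, 7) = 1, exactly when 7 ∣ k.
The smallest positive such k is 7.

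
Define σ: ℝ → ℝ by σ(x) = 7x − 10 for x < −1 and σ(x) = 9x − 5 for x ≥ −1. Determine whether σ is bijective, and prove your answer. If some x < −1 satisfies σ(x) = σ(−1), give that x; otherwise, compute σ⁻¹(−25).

Both pieces are strictly increasing (slopes 7 and 9), so each is injective on its own interval.
The left piece maps (−∞, −1) onto (−∞, −17); the right piece maps [−1, ∞) onto [−14, ∞).
The images leave a gap (−17 has no preimage), so σ is not surjective, hence not bijective.
Because the two images are disjoint, no x < −1 has σ(x) = σ(−1), so we compute σ⁻¹(−25): −25 lies in (−∞, −17), so solve 7x − 10 = −25: x = (−25 + 10)/7 = −15/7.

-15/7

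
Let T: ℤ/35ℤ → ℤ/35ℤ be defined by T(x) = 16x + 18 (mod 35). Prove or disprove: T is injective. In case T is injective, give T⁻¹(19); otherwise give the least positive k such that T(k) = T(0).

11

Recall: T is injective if T(x_1) = T(x_2) implies x_1 = x_2.
Suppose T(x_1) = T(x_2) in ℤ/35ℤ. Then 16x_1 + 18 ≡ 16x_2 + 18 (mod 35), hence 16(x_1 − x_2) ≡ 0 (mod 35).
Since gcd(16, 35) = 1, 16 is invertible modulo 35, therefore x_1 − x_2 ≡ 0 (mod 35), i.e. x_1 = x_2.
So T is injective.
We now compute 16⁻¹ mod 35 explicitly. Euclid's algorithm: 35 = 2·16 + 3, 16 = 5·3 + 1; back-substituting gives 1 = 11·16 − 5·35, so 16⁻¹ ≡ 11 (mod 35).
Since T is injective, we find T⁻¹(19): we need 16x ≡ 19 − 18 ≡ 1 (mod 35). Using 16⁻¹ = 11: x ≡ 11·1 = 11, so x = 11.
Check: T(11) = 16·11 + 18 = 194 = 5·35 + 19 ≡ 19 (mod 35).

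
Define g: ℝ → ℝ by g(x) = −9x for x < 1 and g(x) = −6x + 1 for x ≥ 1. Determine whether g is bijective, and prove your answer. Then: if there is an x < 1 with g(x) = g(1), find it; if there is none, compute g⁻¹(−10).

5/9

Both pieces are strictly decreasing (slopes −9 and −6), so each is injective on its own interval.
The left piece maps (−∞, 1) onto (−9, ∞); the right piece maps [1, ∞) onto (−∞, −5].
These images overlap. In particular g(1) = −5 (right piece), and solving −9x = −5 on the left piece gives x = 5/9 < 1.
So g(5/9) = g(1) with 5/9 ≠ 1, and g is not injective, hence not bijective. This x = 5/9 is the requested value below 1.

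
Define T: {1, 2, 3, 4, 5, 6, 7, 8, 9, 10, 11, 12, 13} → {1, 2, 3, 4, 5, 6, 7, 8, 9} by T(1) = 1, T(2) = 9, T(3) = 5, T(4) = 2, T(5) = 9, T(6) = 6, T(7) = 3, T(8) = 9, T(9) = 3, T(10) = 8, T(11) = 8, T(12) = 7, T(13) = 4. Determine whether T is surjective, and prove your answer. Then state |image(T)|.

Every element of the codomain has a preimage: 1 = T(1), 2 = T(4), 3 = T(7), 4 = T(13), 5 = T(3), 6 = T(6), 7 = T(12), 8 = T(10), 9 = T(2).
So T is surjective.
The image of T is {1, 2, 3, 4, 5, 6, 7, 8, 9}, which has 9 elements.

9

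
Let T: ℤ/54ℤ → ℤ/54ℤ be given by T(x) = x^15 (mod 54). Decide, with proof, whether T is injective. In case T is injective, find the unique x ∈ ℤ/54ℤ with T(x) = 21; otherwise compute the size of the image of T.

T(0) = 0^15 = 0.
T(6): Repeated squaring mod 54: 6^1 ≡ 6, 6^2 ≡ 6² = 36, 6^4 ≡ 36² = 1296 ≡ 0, 6^8 ≡ 0² = 0. Since 15 = 8 + 4 + 2 + 1, 6^15 ≡ 0·0·36·6: 0·0 = 0, then 0·36 = 0, then 0·6 = 0. So 6^15 ≡ 0 (mod 54).
So T(0) = T(6) = 0 while 0 ≠ 6, hence T is not injective.
Since T is not injective, we determine |image(T)|. Computing x^15 mod 54 for each x (by repeated squaring, reducing mod 54 at every step), the values T(0), T(1), …, T(53) are: 0, 1, 44, 27, 46, 35, 0, 37, 26, 27, 28, 17, 0, 19, 8, 27, 10, 53, 0, 1, 44, 27, 46, 35, 0, 37, 26, 27, 28, 17, 0, 19, 8, 27, 10, 53, 0, 1, 44, 27, 46, 35, 0, 37, 26, 27, 28, 17, 0, 19, 8, 27, 10, 53.
The distinct values are {0, 1, 8, 10, 17, 19, 26, 27, 28, 35, 37, 44, 46, 53}; there are 14 of them.

14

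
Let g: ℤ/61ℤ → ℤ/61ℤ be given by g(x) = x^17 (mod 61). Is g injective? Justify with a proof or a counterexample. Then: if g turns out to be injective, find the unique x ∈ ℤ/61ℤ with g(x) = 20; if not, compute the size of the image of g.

9

Since 61 is prime, the nonzero elements of ℤ/61ℤ form a cyclic group of order 60.
As gcd(17, 60) = 1, raising to the 17th power is a bijection on this group: if s^17 ≡ t^17 then (st^{−1})^17 = 1, and the only element of order dividing gcd(17, 60) = 1 is 1, so s = t.
With g(0) = 0 this makes g injective on all of ℤ/61ℤ, hence bijective (finite equal-size domain and codomain). In particular g is injective.
Since g is injective, we find the preimage of 20. The inverse of x ↦ x^17 on (ℤ/61ℤ)^× is x ↦ x^53, because 17·53 = 901 = 15·60 + 1 ≡ 1 (mod 60) and x^{60} = 1 for x ≠ 0 (Fermat). So g⁻¹(20) = 20^53 mod 61.
Repeated squaring mod 61: 20^1 ≡ 20, 20^2 ≡ 20² = 400 ≡ 34, 20^4 ≡ 34² = 1156 ≡ 58, 20^8 ≡ 58² = 3364 ≡ 9, 20^16 ≡ 9² = 81 ≡ 20, 20^32 ≡ 20² = 400 ≡ 34. Since 53 = 32 + 16 + 4 + 1, 20^53 ≡ 34·20·58·20: 34·20 = 680 ≡ 9, then 9·58 = 522 ≡ 34, then 34·20 = 680 ≡ 9. So 20^53 ≡ 9 (mod 61).
Hence g⁻¹(20) = 9.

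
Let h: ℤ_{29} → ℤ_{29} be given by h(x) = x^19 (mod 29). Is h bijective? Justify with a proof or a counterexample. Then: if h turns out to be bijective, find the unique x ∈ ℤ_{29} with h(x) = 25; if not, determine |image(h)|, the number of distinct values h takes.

23

Since 29 is prime, the nonzero elements of ℤ_{29} form a cyclic group of order 28.
As gcd(19, 28) = 1, raising to the 19th power is a bijection on this group: if s^19 ≡ t^19 then (st^{−1})^19 = 1, and the only element of order dividing gcd(19, 28) = 1 is 1, so s = t.
With h(0) = 0 this makes h injective on all of ℤ_{29}, hence bijective (finite equal-size domain and codomain). In particular h is bijective.
Since h is bijective, we find the preimage of 25. The inverse of x ↦ x^19 on (ℤ_{29})^× is x ↦ x^3, because 19·3 = 57 = 2·28 + 1 ≡ 1 (mod 28) and x^{28} = 1 for x ≠ 0 (Fermat). So h⁻¹(25) = 25^3 mod 29.
Repeated squaring mod 29: 25^1 ≡ 25, 25^2 ≡ 25² = 625 ≡ 16. Since 3 = 2 + 1, 25^3 ≡ 16·25: 16·25 = 400 ≡ 23. So 25^3 ≡ 23 (mod 29).
Hence h⁻¹(25) = 23.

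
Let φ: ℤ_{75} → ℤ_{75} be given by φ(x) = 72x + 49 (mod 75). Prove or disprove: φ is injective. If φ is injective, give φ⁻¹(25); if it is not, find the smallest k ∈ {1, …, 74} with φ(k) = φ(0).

Recall that φ is injective if φ(x_1) = φ(x_2) implies x_1 = x_2.
We have gcd(72, 75) = 3 > 1. Taking x_1 = 0 and x_2 = 25: φ(0) = 49 and φ(25) = 72·25 + 49 = 1849 ≡ 49 (mod 75).
So φ(0) = φ(25) while 0 ≠ 25, thus φ is not injective.
Since φ is not injective, we find the least positive k with φ(k) = φ(0): this means 72k ≡ 0 (mod 75), i.e. 75 ∣ 72k. Since gcd(72, 75) = 3, dividing through by 3 this holds exactly when 25 ∣ 24k, and as gcd(24, 25) = 1, exactly when 25 ∣ k.
The smallest positive such k is 25.

25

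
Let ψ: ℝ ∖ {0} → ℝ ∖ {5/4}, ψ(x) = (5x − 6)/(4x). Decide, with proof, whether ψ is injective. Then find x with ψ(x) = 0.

6/5

Suppose ψ(s) = ψ(t). Cross-multiplying: (5s − 6)(4t) = (5t − 6)(4s).
Expanding both sides and cancelling the symmetric terms leaves 24·(s − t) = 0. Since 24 ≠ 0, s = t. Thus ψ is injective.
Solving ψ(x) = 0: cross-multiplying gives 5x − 6 = 0(4x), which rearranges to 5x = 6, so x = 6/5.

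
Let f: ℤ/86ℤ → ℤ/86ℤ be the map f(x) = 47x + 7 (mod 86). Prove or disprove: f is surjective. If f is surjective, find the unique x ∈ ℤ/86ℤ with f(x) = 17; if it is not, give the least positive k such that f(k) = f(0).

Recall that surjectivity means every element of the codomain has a preimage under f.
Since gcd(47, 86) = 1, 47 is invertible modulo 86. Euclid's algorithm: 86 = 1·47 + 39, 47 = 1·39 + 8, 39 = 4·8 + 7, 8 = 1·7 + 1; back-substituting gives 1 = 11·47 − 6·86, so 47⁻¹ ≡ 11 (mod 86).
Then y ↦ 11(y − 7) is a two-sided inverse to f, so every y ∈ ℤ/86ℤ has a preimage.
So f is surjective.
Since f is surjective, we find f⁻¹(17): we need 47x ≡ 17 − 7 ≡ 10 (mod 86). Using 47⁻¹ = 11: x ≡ 11·10 = 110 = 1·86 + 24, so x = 24.
Check: f(24) = 47·24 + 7 = 1135 = 13·86 + 17 ≡ 17 (mod 86).

24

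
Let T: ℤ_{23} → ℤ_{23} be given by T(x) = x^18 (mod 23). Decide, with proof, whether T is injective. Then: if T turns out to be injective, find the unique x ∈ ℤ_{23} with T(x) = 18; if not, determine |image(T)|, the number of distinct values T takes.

12

T(11): Repeated squaring mod 23: 11^1 ≡ 11, 11^2 ≡ 11² = 121 ≡ 6, 11^4 ≡ 6² = 36 ≡ 13, 11^8 ≡ 13² = 169 ≡ 8, 11^16 ≡ 8² = 64 ≡ 18. Since 18 = 16 + 2, 11^18 ≡ 18·6: 18·6 = 108 ≡ 16. So 11^18 ≡ 16 (mod 23).
T(12): Repeated squaring mod 23: 12^1 ≡ 12, 12^2 ≡ 12² = 144 ≡ 6, 12^4 ≡ 6² = 36 ≡ 13, 12^8 ≡ 13² = 169 ≡ 8, 12^16 ≡ 8² = 64 ≡ 18. Since 18 = 16 + 2, 12^18 ≡ 18·6: 18·6 = 108 ≡ 16. So 12^18 ≡ 16 (mod 23).
So T(11) = T(12) = 16 while 11 ≠ 12, hence T is not injective.
Since T is not injective, we determine |image(T)|. Computing x^18 mod 23 for each x (by repeated squaring, reducing mod 23 at every step), the values T(0), T(1), …, T(22) are: 0, 1, 13, 2, 8, 6, 3, 18, 12, 4, 9, 16, 16, 9, 4, 12, 18, 3, 6, 8, 2, 13, 1.
The distinct values are {0, 1, 2, 3, 4, 6, 8, 9, 12, 13, 16, 18}; there are 12 of them.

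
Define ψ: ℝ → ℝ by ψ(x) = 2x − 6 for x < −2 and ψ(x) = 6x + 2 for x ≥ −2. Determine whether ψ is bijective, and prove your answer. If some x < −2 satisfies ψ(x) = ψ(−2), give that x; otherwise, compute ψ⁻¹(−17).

-11/2

Both pieces are strictly increasing (slopes 2 and 6), so each is injective on its own interval.
The left piece maps (−∞, −2) onto (−∞, −10); the right piece maps [−2, ∞) onto [−10, ∞).
Since −10 = −10, the images partition ℝ: ψ is injective and surjective, hence bijective.
Because the two images are disjoint, no x < −2 has ψ(x) = ψ(−2), so we compute ψ⁻¹(−17): −17 lies in (−∞, −10), so solve 2x − 6 = −17: x = (−17 + 6)/2 = −11/2.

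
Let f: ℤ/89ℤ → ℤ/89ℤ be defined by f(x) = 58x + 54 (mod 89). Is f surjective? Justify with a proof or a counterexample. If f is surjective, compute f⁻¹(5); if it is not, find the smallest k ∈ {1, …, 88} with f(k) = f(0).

59

Since gcd(58, 89) = 1, 58 is invertible modulo 89. Euclid's algorithm: 89 = 1·58 + 31, 58 = 1·31 + 27, 31 = 1·27 + 4, 27 = 6·4 + 3, 4 = 1·3 + 1; back-substituting gives 1 = 66·58 − 43·89, so 58⁻¹ ≡ 66 (mod 89).
Then y ↦ 66(y − 54) is a two-sided inverse to f, so every y ∈ ℤ/89ℤ has a preimage.
Therefore f is surjective.
Since f is surjective, we compute f⁻¹(5): solve 58x + 54 ≡ 5 (mod 89), i.e. 58x ≡ 40 (mod 89).
Multiplying by 58⁻¹ = 66 gives x ≡ 66·40 = 2640 = 29·89 + 59 ≡ 59 (mod 89).
Check: f(59) = 58·59 + 54 = 3476 = 39·89 + 5 ≡ 5 (mod 89).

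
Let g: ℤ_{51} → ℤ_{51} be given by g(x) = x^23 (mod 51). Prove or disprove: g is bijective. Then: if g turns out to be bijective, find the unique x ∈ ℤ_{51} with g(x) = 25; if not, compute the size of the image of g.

49

Computing x^23 mod 51 for each x (by repeated squaring, reducing mod 51 at every step), the values g(0), g(1), …, g(50) are: 0, 1, 26, 45, 13, 44, 48, 46, 32, 36, 22, 20, 24, 4, 23, 42, 16, 17, 18, 43, 11, 30, 10, 14, 12, 49, 2, 39, 37, 41, 21, 40, 8, 33, 34, 35, 9, 28, 47, 27, 31, 29, 15, 19, 5, 3, 7, 38, 6, 25, 50.
Every element of ℤ_{51} appears exactly once in this list, so g is a bijection, and in particular bijective.
Since g is bijective, we read off the preimage of 25 from the same table: g(49) = 25, so g⁻¹(25) = 49.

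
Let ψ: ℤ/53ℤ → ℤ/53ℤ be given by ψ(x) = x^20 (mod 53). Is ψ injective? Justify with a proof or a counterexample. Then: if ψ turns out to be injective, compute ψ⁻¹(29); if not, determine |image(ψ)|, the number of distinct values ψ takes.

14

ψ(2): Repeated squaring mod 53: 2^1 ≡ 2, 2^2 ≡ 2² = 4, 2^4 ≡ 4² = 16, 2^8 ≡ 16² = 256 ≡ 44, 2^16 ≡ 44² = 1936 ≡ 28. Since 20 = 16 + 4, 2^20 ≡ 28·16: 28·16 = 448 ≡ 24. So 2^20 ≡ 24 (mod 53).
ψ(7): Repeated squaring mod 53: 7^1 ≡ 7, 7^2 ≡ 7² = 49, 7^4 ≡ 49² = 2401 ≡ 16, 7^8 ≡ 16² = 256 ≡ 44, 7^16 ≡ 44² = 1936 ≡ 28. Since 20 = 16 + 4, 7^20 ≡ 28·16: 28·16 = 448 ≡ 24. So 7^20 ≡ 24 (mod 53).
So ψ(2) = ψ(7) = 24 while 2 ≠ 7, so ψ is not injective.
Since ψ is not injective, we determine |image(ψ)|. Computing x^20 mod 53 for each x (by repeated squaring, reducing mod 53 at every step), the values ψ(0), ψ(1), …, ψ(52) are: 0, 1, 24, 49, 46, 16, 10, 24, 44, 16, 13, 28, 28, 15, 46, 42, 49, 47, 13, 15, 47, 10, 36, 1, 36, 44, 42, 42, 44, 36, 1, 36, 10, 47, 15, 13, 47, 49, 42, 46, 15, 28, 28, 13, 16, 44, 24, 10, 16, 46, 49, 24, 1.
The distinct values are {0, 1, 10, 13, 15, 16, 24, 28, 36, 42, 44, 46, 47, 49}; there are 14 of them.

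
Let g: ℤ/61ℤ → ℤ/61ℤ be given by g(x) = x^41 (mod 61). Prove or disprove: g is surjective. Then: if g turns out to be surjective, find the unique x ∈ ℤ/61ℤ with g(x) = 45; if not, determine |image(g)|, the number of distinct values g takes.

36

Since 61 is prime, the nonzero elements of ℤ/61ℤ form a cyclic group of order 60.
As gcd(41, 60) = 1, raising to the 41st power is a bijection on this group: if s^41 ≡ t^41 then (st^{−1})^41 = 1, and the only element of order dividing gcd(41, 60) = 1 is 1, so s = t.
With g(0) = 0 this makes g injective on all of ℤ/61ℤ, hence bijective (finite equal-size domain and codomain). In particular g is surjective.
Since g is surjective, we find the preimage of 45. The inverse of x ↦ x^41 on (ℤ/61ℤ)^× is x ↦ x^41, because 41·41 = 1681 = 28·60 + 1 ≡ 1 (mod 60) and x^{60} = 1 for x ≠ 0 (Fermat). So g⁻¹(45) = 45^41 mod 61.
Repeated squaring mod 61: 45^1 ≡ 45, 45^2 ≡ 45² = 2025 ≡ 12, 45^4 ≡ 12² = 144 ≡ 22, 45^8 ≡ 22² = 484 ≡ 57, 45^16 ≡ 57² = 3249 ≡ 16, 45^32 ≡ 16² = 256 ≡ 12. Since 41 = 32 + 8 + 1, 45^41 ≡ 12·57·45: 12·57 = 684 ≡ 13, then 13·45 = 585 ≡ 36. So 45^41 ≡ 36 (mod 61).
Hence g⁻¹(45) = 36.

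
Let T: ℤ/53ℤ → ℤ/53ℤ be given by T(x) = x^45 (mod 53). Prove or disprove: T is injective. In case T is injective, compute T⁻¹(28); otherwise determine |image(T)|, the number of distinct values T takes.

Since 53 is prime, the nonzero elements of ℤ/53ℤ form a cyclic group of order 52.
As gcd(45, 52) = 1, raising to the 45th power is a bijection on this group: if u^45 ≡ v^45 then (uv^{−1})^45 = 1, and the only element of order dividing gcd(45, 52) = 1 is 1, so u = v.
With T(0) = 0 this makes T injective on all of ℤ/53ℤ, hence bijective (finite equal-size domain and codomain). In particular T is injective.
Since T is injective, we find the preimage of 28. The inverse of x ↦ x^45 on (ℤ/53ℤ)^× is x ↦ x^37, because 45·37 = 1665 = 32·52 + 1 ≡ 1 (mod 52) and x^{52} = 1 for x ≠ 0 (Fermat). So T⁻¹(28) = 28^37 mod 53.
Repeated squaring mod 53: 28^1 ≡ 28, 28^2 ≡ 28² = 784 ≡ 42, 28^4 ≡ 42² = 1764 ≡ 15, 28^8 ≡ 15² = 225 ≡ 13, 28^16 ≡ 13² = 169 ≡ 10, 28^32 ≡ 10² = 100 ≡ 47. Since 37 = 32 + 4 + 1, 28^37 ≡ 47·15·28: 47·15 = 705 ≡ 16, then 16·28 = 448 ≡ 24. So 28^37 ≡ 24 (mod 53).
Hence T⁻¹(28) = 24.

24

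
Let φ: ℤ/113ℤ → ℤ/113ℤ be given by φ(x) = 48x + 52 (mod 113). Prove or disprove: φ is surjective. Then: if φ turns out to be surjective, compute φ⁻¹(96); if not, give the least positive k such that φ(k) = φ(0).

48

Since gcd(48, 113) = 1, 48 is invertible modulo 113. Euclid's algorithm: 113 = 2·48 + 17, 48 = 2·17 + 14, 17 = 1·14 + 3, 14 = 4·3 + 2, 3 = 1·2 + 1; back-substituting gives 1 = 73·48 − 31·113, so 48⁻¹ ≡ 73 (mod 113).
Then y ↦ 73(y − 52) is a two-sided inverse to φ, so every y ∈ ℤ/113ℤ has a preimage.
Thus φ is surjective.
Since φ is surjective, we compute φ⁻¹(96): solve 48x + 52 ≡ 96 (mod 113), i.e. 48x ≡ 44 (mod 113).
Multiplying by 48⁻¹ = 73 gives x ≡ 73·44 = 3212 = 28·113 + 48 ≡ 48 (mod 113).
Check: φ(48) = 48·48 + 52 = 2356 = 20·113 + 96 ≡ 96 (mod 113).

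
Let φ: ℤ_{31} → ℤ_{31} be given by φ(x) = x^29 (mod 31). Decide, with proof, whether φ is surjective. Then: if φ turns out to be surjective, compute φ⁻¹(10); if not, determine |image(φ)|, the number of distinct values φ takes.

28

Since 31 is prime, the nonzero elements of ℤ_{31} form a cyclic group of order 30.
As gcd(29, 30) = 1, raising to the 29th power is a bijection on this group: if a^29 ≡ b^29 then (ab^{−1})^29 = 1, and the only element of order dividing gcd(29, 30) = 1 is 1, so a = b.
With φ(0) = 0 this makes φ injective on all of ℤ_{31}, hence bijective (finite equal-size domain and codomain). In particular φ is surjective.
Since φ is surjective, we find the preimage of 10. The inverse of x ↦ x^29 on (ℤ_{31})^× is x ↦ x^29, because 29·29 = 841 = 28·30 + 1 ≡ 1 (mod 30) and x^{30} = 1 for x ≠ 0 (Fermat). So φ⁻¹(10) = 10^29 mod 31.
Repeated squaring mod 31: 10^1 ≡ 10, 10^2 ≡ 10² = 100 ≡ 7, 10^4 ≡ 7² = 49 ≡ 18, 10^8 ≡ 18² = 324 ≡ 14, 10^16 ≡ 14² = 196 ≡ 10. Since 29 = 16 + 8 + 4 + 1, 10^29 ≡ 10·14·18·10: 10·14 = 140 ≡ 16, then 16·18 = 288 ≡ 9, then 9·10 = 90 ≡ 28. So 10^29 ≡ 28 (mod 31).
Hence φ⁻¹(10) = 28.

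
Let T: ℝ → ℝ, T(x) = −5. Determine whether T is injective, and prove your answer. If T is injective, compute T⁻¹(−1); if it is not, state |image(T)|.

T(0) = −5 = T(1) with 0 ≠ 1, so T is not injective.
Since T is not injective, we state |image(T)|: the image of T is {−5}, which has 1 element.

1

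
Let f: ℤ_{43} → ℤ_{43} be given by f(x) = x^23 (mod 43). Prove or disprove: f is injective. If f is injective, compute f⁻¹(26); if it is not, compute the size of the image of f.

19

Since 43 is prime, the nonzero elements of ℤ_{43} form a cyclic group of order 42.
As gcd(23, 42) = 1, raising to the 23rd power is a bijection on this group: if a^23 ≡ b^23 then (ab^{−1})^23 = 1, and the only element of order dividing gcd(23, 42) = 1 is 1, so a = b.
With f(0) = 0 this makes f injective on all of ℤ_{43}, hence bijective (finite equal-size domain and codomain). In particular f is injective.
Since f is injective, we find the preimage of 26. The inverse of x ↦ x^23 on (ℤ_{43})^× is x ↦ x^11, because 23·11 = 253 = 6·42 + 1 ≡ 1 (mod 42) and x^{42} = 1 for x ≠ 0 (Fermat). So f⁻¹(26) = 26^11 mod 43.
Repeated squaring mod 43: 26^1 ≡ 26, 26^2 ≡ 26² = 676 ≡ 31, 26^4 ≡ 31² = 961 ≡ 15, 26^8 ≡ 15² = 225 ≡ 10. Since 11 = 8 + 2 + 1, 26^11 ≡ 10·31·26: 10·31 = 310 ≡ 9, then 9·26 = 234 ≡ 19. So 26^11 ≡ 19 (mod 43).
Hence f⁻¹(26) = 19.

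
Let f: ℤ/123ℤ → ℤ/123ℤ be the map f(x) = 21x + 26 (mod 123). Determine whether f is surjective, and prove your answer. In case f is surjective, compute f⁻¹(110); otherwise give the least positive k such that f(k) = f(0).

Since gcd(21, 123) = 3, we have 21x ≡ 0 (mod 3) for all x, so f(x) ≡ 2 (mod 3).
But 0 ≢ 2 (mod 3), so 0 ∈ ℤ/123ℤ has no preimage. Therefore f is not surjective.
Since f is not surjective, we find the least positive k with f(k) = f(0): this means 21k ≡ 0 (mod 123), i.e. 123 ∣ 21k. Since gcd(21, 123) = 3, dividing through by 3 this holds exactly when 41 ∣ 7k, and as gcd(7, 41) = 1, exactly when 41 ∣ k.
The smallest positive such k is 41.

41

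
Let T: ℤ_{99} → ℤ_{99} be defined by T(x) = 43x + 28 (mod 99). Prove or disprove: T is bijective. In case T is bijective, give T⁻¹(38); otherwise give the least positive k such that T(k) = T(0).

Suppose T(s) = T(t) in ℤ_{99}. Then 43s + 28 ≡ 43t + 28 (mod 99), thus 43(s − t) ≡ 0 (mod 99).
Since gcd(43, 99) = 1, 43 is invertible modulo 99, therefore s − t ≡ 0 (mod 99), i.e. s = t.
We now compute 43⁻¹ mod 99 explicitly. Euclid's algorithm: 99 = 2·43 + 13, 43 = 3·13 + 4, 13 = 3·4 + 1; back-substituting gives 1 = 76·43 − 33·99, so 43⁻¹ ≡ 76 (mod 99).
For any y ∈ ℤ_{99}, x = 76(y − 28) mod 99 satisfies T(x) = 43·76(y − 28) + 28 ≡ y (since 43·76 ≡ 1 mod 99). So every y has a preimage.
Therefore T is bijective.
Since T is bijective, we compute T⁻¹(38): solve 43x + 28 ≡ 38 (mod 99), i.e. 43x ≡ 10 (mod 99).
Multiplying by 43⁻¹ = 76 gives x ≡ 76·10 = 760 = 7·99 + 67 ≡ 67 (mod 99).
Check: T(67) = 43·67 + 28 = 2909 = 29·99 + 38 ≡ 38 (mod 99).

67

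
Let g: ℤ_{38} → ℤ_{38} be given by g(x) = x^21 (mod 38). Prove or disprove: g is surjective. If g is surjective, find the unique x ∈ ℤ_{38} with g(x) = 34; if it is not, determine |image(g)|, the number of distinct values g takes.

g(4): Repeated squaring mod 38: 4^1 ≡ 4, 4^2 ≡ 4² = 16, 4^4 ≡ 16² = 256 ≡ 28, 4^8 ≡ 28² = 784 ≡ 24, 4^16 ≡ 24² = 576 ≡ 6. Since 21 = 16 + 4 + 1, 4^21 ≡ 6·28·4: 6·28 = 168 ≡ 16, then 16·4 = 64 ≡ 26. So 4^21 ≡ 26 (mod 38).
g(6): Repeated squaring mod 38: 6^1 ≡ 6, 6^2 ≡ 6² = 36, 6^4 ≡ 36² = 1296 ≡ 4, 6^8 ≡ 4² = 16, 6^16 ≡ 16² = 256 ≡ 28. Since 21 = 16 + 4 + 1, 6^21 ≡ 28·4·6: 28·4 = 112 ≡ 36, then 36·6 = 216 ≡ 26. So 6^21 ≡ 26 (mod 38).
So g(4) = g(6) = 26 while 4 ≠ 6, so g is not injective.
A non-injective map from the 38-element set ℤ_{38} to itself takes at most 37 distinct values, so it cannot be surjective. Thus g is not surjective.
Since g is not surjective, we determine |image(g)|. Computing x^21 mod 38 for each x (by repeated squaring, reducing mod 38 at every step), the values g(0), g(1), …, g(37) are: 0, 1, 8, 27, 26, 11, 26, 1, 18, 7, 12, 1, 18, 31, 8, 31, 30, 11, 18, 19, 20, 27, 8, 7, 30, 7, 20, 37, 26, 31, 20, 37, 12, 27, 12, 11, 30, 37.
The distinct values are {0, 1, 7, 8, 11, 12, 18, 19, 20, 26, 27, 30, 31, 37}; there are 14 of them.

14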